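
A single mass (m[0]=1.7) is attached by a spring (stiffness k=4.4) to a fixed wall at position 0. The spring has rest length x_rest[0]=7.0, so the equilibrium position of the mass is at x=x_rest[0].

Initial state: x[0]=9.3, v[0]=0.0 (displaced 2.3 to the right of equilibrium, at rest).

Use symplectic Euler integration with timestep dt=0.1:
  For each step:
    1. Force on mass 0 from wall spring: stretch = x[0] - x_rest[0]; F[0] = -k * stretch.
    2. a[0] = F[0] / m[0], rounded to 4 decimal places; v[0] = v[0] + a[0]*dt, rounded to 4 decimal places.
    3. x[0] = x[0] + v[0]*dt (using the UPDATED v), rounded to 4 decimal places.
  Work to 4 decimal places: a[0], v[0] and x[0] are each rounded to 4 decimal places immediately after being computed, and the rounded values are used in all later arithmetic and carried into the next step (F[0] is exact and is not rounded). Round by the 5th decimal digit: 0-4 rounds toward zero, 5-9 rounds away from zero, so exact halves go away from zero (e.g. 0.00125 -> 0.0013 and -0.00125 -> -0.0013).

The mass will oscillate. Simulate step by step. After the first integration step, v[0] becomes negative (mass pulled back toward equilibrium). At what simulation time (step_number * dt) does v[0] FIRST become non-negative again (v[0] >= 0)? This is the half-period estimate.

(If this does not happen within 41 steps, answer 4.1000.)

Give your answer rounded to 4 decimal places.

Step 0: x=[9.3000] v=[0.0000]
Step 1: x=[9.2405] v=[-0.5953]
Step 2: x=[9.1230] v=[-1.1752]
Step 3: x=[8.9505] v=[-1.7247]
Step 4: x=[8.7276] v=[-2.2295]
Step 5: x=[8.4599] v=[-2.6766]
Step 6: x=[8.1545] v=[-3.0545]
Step 7: x=[7.8192] v=[-3.3533]
Step 8: x=[7.4627] v=[-3.5653]
Step 9: x=[7.0942] v=[-3.6851]
Step 10: x=[6.7233] v=[-3.7095]
Step 11: x=[6.3595] v=[-3.6379]
Step 12: x=[6.0123] v=[-3.4721]
Step 13: x=[5.6907] v=[-3.2165]
Step 14: x=[5.4029] v=[-2.8776]
Step 15: x=[5.1565] v=[-2.4642]
Step 16: x=[4.9578] v=[-1.9871]
Step 17: x=[4.8120] v=[-1.4585]
Step 18: x=[4.7228] v=[-0.8922]
Step 19: x=[4.6925] v=[-0.3028]
Step 20: x=[4.7219] v=[0.2944]
First v>=0 after going negative at step 20, time=2.0000

Answer: 2.0000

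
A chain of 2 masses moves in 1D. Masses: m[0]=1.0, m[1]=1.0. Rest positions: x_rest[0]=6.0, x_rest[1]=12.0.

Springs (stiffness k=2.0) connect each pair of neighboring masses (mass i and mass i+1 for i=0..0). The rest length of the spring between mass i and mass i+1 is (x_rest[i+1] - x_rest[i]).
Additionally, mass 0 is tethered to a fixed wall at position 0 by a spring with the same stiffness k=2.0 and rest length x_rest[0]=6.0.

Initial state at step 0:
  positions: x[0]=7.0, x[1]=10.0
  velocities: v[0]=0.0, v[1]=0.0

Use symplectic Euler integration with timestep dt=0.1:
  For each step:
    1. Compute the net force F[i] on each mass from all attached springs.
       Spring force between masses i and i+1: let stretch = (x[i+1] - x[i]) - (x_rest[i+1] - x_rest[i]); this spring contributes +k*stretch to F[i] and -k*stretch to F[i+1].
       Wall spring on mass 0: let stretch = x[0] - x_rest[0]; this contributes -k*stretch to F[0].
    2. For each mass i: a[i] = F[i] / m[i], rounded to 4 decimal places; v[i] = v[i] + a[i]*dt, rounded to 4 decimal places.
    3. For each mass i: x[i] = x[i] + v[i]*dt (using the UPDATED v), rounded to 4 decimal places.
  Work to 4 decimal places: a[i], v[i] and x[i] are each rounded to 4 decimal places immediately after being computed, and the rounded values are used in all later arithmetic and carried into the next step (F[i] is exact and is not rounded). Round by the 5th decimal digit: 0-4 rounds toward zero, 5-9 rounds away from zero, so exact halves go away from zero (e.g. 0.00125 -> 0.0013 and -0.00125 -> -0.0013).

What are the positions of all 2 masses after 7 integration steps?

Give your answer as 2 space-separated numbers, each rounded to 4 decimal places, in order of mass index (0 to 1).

Step 0: x=[7.0000 10.0000] v=[0.0000 0.0000]
Step 1: x=[6.9200 10.0600] v=[-0.8000 0.6000]
Step 2: x=[6.7644 10.1772] v=[-1.5560 1.1720]
Step 3: x=[6.5418 10.3461] v=[-2.2263 1.6894]
Step 4: x=[6.2644 10.5590] v=[-2.7738 2.1285]
Step 5: x=[5.9476 10.8060] v=[-3.1678 2.4696]
Step 6: x=[5.6090 11.0758] v=[-3.3856 2.6979]
Step 7: x=[5.2676 11.3563] v=[-3.4140 2.8045]

Answer: 5.2676 11.3563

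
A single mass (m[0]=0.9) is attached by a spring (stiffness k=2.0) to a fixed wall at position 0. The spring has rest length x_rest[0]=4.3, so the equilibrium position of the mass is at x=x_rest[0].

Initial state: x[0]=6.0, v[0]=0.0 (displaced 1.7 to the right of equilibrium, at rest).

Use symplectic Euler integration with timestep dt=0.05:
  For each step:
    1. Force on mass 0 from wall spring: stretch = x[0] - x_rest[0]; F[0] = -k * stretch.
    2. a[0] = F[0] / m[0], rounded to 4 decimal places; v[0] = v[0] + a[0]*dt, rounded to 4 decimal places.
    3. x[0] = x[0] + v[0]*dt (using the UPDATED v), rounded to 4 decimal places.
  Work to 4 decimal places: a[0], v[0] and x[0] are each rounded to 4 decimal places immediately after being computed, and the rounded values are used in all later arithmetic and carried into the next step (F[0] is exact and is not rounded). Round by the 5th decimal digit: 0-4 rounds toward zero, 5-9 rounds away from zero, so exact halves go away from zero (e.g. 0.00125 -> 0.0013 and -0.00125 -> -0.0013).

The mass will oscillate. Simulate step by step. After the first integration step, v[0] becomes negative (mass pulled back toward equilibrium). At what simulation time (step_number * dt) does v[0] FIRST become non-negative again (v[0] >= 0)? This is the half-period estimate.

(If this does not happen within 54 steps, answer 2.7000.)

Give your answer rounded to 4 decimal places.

Answer: 2.1500

Derivation:
Step 0: x=[6.0000] v=[0.0000]
Step 1: x=[5.9906] v=[-0.1889]
Step 2: x=[5.9718] v=[-0.3767]
Step 3: x=[5.9437] v=[-0.5625]
Step 4: x=[5.9064] v=[-0.7451]
Step 5: x=[5.8602] v=[-0.9236]
Step 6: x=[5.8054] v=[-1.0970]
Step 7: x=[5.7422] v=[-1.2643]
Step 8: x=[5.6710] v=[-1.4245]
Step 9: x=[5.5922] v=[-1.5768]
Step 10: x=[5.5062] v=[-1.7204]
Step 11: x=[5.4135] v=[-1.8544]
Step 12: x=[5.3146] v=[-1.9781]
Step 13: x=[5.2101] v=[-2.0908]
Step 14: x=[5.1005] v=[-2.1919]
Step 15: x=[4.9865] v=[-2.2808]
Step 16: x=[4.8686] v=[-2.3571]
Step 17: x=[4.7476] v=[-2.4203]
Step 18: x=[4.6241] v=[-2.4700]
Step 19: x=[4.4988] v=[-2.5060]
Step 20: x=[4.3724] v=[-2.5281]
Step 21: x=[4.2456] v=[-2.5361]
Step 22: x=[4.1191] v=[-2.5301]
Step 23: x=[3.9936] v=[-2.5100]
Step 24: x=[3.8698] v=[-2.4760]
Step 25: x=[3.7484] v=[-2.4282]
Step 26: x=[3.6301] v=[-2.3669]
Step 27: x=[3.5155] v=[-2.2925]
Step 28: x=[3.4052] v=[-2.2053]
Step 29: x=[3.2999] v=[-2.1059]
Step 30: x=[3.2002] v=[-1.9948]
Step 31: x=[3.1066] v=[-1.8726]
Step 32: x=[3.0196] v=[-1.7400]
Step 33: x=[2.9397] v=[-1.5977]
Step 34: x=[2.8674] v=[-1.4466]
Step 35: x=[2.8030] v=[-1.2874]
Step 36: x=[2.7469] v=[-1.1211]
Step 37: x=[2.6995] v=[-0.9485]
Step 38: x=[2.6610] v=[-0.7707]
Step 39: x=[2.6316] v=[-0.5886]
Step 40: x=[2.6114] v=[-0.4032]
Step 41: x=[2.6006] v=[-0.2156]
Step 42: x=[2.5993] v=[-0.0268]
Step 43: x=[2.6074] v=[0.1622]
First v>=0 after going negative at step 43, time=2.1500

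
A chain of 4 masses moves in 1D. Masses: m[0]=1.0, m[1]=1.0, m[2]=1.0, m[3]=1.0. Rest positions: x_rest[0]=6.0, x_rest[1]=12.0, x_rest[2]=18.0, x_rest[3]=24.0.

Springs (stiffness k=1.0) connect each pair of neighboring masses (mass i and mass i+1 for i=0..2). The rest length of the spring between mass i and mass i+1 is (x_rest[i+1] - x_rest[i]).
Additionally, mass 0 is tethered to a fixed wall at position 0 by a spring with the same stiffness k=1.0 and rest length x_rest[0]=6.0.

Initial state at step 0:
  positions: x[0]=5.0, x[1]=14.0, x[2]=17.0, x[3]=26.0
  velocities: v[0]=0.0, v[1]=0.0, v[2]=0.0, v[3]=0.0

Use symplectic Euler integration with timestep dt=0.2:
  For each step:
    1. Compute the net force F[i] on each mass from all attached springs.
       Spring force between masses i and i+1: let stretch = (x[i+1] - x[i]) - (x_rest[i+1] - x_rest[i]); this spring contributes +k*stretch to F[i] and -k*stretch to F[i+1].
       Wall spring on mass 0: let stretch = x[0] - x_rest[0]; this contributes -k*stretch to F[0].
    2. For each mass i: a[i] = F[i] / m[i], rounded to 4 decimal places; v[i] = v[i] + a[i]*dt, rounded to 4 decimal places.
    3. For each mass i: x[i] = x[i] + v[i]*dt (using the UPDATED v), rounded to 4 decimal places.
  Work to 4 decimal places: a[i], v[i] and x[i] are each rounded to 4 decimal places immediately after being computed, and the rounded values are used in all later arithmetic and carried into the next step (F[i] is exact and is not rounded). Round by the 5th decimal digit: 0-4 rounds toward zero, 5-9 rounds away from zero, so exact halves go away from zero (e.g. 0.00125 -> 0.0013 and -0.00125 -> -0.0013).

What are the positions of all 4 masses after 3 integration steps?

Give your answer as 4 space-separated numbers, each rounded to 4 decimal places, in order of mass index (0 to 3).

Step 0: x=[5.0000 14.0000 17.0000 26.0000] v=[0.0000 0.0000 0.0000 0.0000]
Step 1: x=[5.1600 13.7600 17.2400 25.8800] v=[0.8000 -1.2000 1.2000 -0.6000]
Step 2: x=[5.4576 13.3152 17.6864 25.6544] v=[1.4880 -2.2240 2.2320 -1.1280]
Step 3: x=[5.8512 12.7309 18.2767 25.3501] v=[1.9680 -2.9213 2.9514 -1.5216]

Answer: 5.8512 12.7309 18.2767 25.3501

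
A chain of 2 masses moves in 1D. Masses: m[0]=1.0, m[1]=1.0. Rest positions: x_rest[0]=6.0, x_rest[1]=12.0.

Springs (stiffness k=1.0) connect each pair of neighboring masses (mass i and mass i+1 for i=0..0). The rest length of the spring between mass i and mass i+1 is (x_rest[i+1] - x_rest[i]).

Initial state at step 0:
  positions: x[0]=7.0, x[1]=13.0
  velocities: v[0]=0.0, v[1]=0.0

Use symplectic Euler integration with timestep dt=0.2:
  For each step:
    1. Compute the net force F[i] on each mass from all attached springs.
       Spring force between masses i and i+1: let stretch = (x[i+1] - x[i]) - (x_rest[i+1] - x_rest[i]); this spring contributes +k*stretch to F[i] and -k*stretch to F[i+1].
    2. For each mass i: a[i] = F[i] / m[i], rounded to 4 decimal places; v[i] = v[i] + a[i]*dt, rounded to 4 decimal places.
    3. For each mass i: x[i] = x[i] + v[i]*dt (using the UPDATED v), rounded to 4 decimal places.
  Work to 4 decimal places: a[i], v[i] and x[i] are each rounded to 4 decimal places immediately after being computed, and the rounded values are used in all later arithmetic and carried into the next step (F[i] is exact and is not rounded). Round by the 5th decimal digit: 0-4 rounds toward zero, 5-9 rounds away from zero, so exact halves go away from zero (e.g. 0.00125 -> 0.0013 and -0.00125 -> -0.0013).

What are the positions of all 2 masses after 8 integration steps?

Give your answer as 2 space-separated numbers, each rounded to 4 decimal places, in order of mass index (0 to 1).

Answer: 7.0000 13.0000

Derivation:
Step 0: x=[7.0000 13.0000] v=[0.0000 0.0000]
Step 1: x=[7.0000 13.0000] v=[0.0000 0.0000]
Step 2: x=[7.0000 13.0000] v=[0.0000 0.0000]
Step 3: x=[7.0000 13.0000] v=[0.0000 0.0000]
Step 4: x=[7.0000 13.0000] v=[0.0000 0.0000]
Step 5: x=[7.0000 13.0000] v=[0.0000 0.0000]
Step 6: x=[7.0000 13.0000] v=[0.0000 0.0000]
Step 7: x=[7.0000 13.0000] v=[0.0000 0.0000]
Step 8: x=[7.0000 13.0000] v=[0.0000 0.0000]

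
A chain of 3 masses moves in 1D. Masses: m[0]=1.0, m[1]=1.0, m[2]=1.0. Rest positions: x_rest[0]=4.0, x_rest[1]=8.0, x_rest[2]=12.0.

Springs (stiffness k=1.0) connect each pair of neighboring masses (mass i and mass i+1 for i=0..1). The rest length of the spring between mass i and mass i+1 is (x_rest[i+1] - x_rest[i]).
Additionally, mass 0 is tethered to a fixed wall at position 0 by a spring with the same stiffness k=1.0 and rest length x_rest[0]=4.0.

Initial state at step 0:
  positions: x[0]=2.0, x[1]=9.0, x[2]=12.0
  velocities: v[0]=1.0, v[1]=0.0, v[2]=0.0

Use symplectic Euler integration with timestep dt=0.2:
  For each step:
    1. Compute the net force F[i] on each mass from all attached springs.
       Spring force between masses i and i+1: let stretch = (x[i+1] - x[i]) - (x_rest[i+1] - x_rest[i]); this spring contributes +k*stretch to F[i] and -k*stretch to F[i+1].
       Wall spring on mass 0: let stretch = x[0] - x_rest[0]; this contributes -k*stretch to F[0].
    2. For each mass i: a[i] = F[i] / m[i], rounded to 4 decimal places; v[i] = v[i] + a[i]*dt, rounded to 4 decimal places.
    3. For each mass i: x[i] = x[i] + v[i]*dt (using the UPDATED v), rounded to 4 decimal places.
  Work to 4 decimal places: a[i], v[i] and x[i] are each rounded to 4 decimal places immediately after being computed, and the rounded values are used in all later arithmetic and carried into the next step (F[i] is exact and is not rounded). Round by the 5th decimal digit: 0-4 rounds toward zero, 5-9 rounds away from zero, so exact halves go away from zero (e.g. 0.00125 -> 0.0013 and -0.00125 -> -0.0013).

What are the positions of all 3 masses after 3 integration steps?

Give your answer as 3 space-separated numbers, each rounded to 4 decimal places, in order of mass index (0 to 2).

Step 0: x=[2.0000 9.0000 12.0000] v=[1.0000 0.0000 0.0000]
Step 1: x=[2.4000 8.8400 12.0400] v=[2.0000 -0.8000 0.2000]
Step 2: x=[2.9616 8.5504 12.1120] v=[2.8080 -1.4480 0.3600]
Step 3: x=[3.6283 8.1797 12.2015] v=[3.3334 -1.8534 0.4477]

Answer: 3.6283 8.1797 12.2015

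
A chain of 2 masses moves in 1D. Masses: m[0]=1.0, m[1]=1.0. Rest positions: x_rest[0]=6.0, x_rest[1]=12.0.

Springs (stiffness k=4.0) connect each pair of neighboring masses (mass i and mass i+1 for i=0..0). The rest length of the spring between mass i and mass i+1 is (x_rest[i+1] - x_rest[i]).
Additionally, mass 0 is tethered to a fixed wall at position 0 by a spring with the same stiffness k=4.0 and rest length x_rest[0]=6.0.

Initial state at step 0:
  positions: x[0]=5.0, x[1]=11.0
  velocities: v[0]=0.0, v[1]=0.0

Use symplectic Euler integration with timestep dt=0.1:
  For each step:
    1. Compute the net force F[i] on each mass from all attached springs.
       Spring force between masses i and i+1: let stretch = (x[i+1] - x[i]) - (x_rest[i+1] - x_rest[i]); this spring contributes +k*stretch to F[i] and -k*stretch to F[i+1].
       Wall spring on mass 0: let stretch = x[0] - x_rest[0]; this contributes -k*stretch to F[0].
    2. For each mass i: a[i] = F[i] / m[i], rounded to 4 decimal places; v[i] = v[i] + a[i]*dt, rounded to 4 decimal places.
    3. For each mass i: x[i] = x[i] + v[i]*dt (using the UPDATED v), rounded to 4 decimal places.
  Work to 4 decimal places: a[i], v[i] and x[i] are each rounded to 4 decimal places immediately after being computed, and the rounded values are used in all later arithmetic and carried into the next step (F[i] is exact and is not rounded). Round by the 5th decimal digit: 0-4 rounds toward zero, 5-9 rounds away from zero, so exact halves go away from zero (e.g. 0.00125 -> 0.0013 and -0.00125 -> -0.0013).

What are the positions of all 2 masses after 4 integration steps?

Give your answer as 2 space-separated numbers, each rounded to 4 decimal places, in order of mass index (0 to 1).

Answer: 5.3542 11.0227

Derivation:
Step 0: x=[5.0000 11.0000] v=[0.0000 0.0000]
Step 1: x=[5.0400 11.0000] v=[0.4000 0.0000]
Step 2: x=[5.1168 11.0016] v=[0.7680 0.0160]
Step 3: x=[5.2243 11.0078] v=[1.0752 0.0621]
Step 4: x=[5.3542 11.0227] v=[1.2989 0.1487]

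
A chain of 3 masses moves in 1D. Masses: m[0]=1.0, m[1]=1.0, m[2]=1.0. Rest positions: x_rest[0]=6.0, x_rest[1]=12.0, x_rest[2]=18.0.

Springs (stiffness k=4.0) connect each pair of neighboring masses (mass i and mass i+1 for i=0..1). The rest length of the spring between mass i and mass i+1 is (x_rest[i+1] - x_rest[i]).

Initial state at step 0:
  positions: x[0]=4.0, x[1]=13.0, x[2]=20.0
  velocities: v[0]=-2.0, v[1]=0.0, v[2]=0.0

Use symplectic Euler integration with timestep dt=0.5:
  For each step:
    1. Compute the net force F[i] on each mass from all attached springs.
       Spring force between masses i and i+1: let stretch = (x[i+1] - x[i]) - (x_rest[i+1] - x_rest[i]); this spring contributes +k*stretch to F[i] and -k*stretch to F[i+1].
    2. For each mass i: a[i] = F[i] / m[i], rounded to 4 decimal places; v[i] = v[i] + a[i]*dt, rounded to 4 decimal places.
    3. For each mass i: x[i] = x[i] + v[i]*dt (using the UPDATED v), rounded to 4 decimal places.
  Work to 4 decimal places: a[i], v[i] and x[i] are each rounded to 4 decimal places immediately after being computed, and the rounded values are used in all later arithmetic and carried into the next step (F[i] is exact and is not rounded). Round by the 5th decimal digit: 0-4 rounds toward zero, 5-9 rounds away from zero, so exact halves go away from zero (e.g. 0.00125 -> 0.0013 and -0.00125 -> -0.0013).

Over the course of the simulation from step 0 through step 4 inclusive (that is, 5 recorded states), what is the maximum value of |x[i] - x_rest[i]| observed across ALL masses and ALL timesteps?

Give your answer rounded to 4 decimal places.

Step 0: x=[4.0000 13.0000 20.0000] v=[-2.0000 0.0000 0.0000]
Step 1: x=[6.0000 11.0000 19.0000] v=[4.0000 -4.0000 -2.0000]
Step 2: x=[7.0000 12.0000 16.0000] v=[2.0000 2.0000 -6.0000]
Step 3: x=[7.0000 12.0000 15.0000] v=[0.0000 0.0000 -2.0000]
Step 4: x=[6.0000 10.0000 17.0000] v=[-2.0000 -4.0000 4.0000]
Max displacement = 3.0000

Answer: 3.0000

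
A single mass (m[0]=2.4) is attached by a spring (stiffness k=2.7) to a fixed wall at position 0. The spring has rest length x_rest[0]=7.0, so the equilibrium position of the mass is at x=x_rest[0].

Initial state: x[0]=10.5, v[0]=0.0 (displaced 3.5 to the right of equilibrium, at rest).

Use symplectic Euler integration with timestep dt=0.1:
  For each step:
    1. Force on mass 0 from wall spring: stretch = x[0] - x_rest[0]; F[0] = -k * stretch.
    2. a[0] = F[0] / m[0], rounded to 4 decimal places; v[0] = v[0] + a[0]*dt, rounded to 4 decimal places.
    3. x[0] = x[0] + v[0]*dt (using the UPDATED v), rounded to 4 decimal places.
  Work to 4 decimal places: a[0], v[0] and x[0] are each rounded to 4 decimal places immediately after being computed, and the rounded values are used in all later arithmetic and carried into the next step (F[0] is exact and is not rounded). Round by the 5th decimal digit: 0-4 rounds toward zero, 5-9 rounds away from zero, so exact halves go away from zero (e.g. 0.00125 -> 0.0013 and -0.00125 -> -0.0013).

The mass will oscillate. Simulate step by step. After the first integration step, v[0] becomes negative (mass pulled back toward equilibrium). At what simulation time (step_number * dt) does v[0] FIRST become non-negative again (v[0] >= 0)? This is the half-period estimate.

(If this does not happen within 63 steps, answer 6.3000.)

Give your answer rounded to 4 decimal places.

Answer: 3.0000

Derivation:
Step 0: x=[10.5000] v=[0.0000]
Step 1: x=[10.4606] v=[-0.3938]
Step 2: x=[10.3823] v=[-0.7831]
Step 3: x=[10.2659] v=[-1.1636]
Step 4: x=[10.1128] v=[-1.5310]
Step 5: x=[9.9247] v=[-1.8812]
Step 6: x=[9.7037] v=[-2.2102]
Step 7: x=[9.4523] v=[-2.5144]
Step 8: x=[9.1733] v=[-2.7903]
Step 9: x=[8.8698] v=[-3.0348]
Step 10: x=[8.5453] v=[-3.2452]
Step 11: x=[8.2034] v=[-3.4191]
Step 12: x=[7.8480] v=[-3.5545]
Step 13: x=[7.4830] v=[-3.6499]
Step 14: x=[7.1126] v=[-3.7042]
Step 15: x=[6.7409] v=[-3.7169]
Step 16: x=[6.3721] v=[-3.6878]
Step 17: x=[6.0104] v=[-3.6172]
Step 18: x=[5.6598] v=[-3.5059]
Step 19: x=[5.3243] v=[-3.3551]
Step 20: x=[5.0076] v=[-3.1666]
Step 21: x=[4.7134] v=[-2.9425]
Step 22: x=[4.4449] v=[-2.6853]
Step 23: x=[4.2051] v=[-2.3979]
Step 24: x=[3.9968] v=[-2.0835]
Step 25: x=[3.8222] v=[-1.7456]
Step 26: x=[3.6834] v=[-1.3881]
Step 27: x=[3.5819] v=[-1.0150]
Step 28: x=[3.5189] v=[-0.6305]
Step 29: x=[3.4950] v=[-0.2389]
Step 30: x=[3.5105] v=[0.1554]
First v>=0 after going negative at step 30, time=3.0000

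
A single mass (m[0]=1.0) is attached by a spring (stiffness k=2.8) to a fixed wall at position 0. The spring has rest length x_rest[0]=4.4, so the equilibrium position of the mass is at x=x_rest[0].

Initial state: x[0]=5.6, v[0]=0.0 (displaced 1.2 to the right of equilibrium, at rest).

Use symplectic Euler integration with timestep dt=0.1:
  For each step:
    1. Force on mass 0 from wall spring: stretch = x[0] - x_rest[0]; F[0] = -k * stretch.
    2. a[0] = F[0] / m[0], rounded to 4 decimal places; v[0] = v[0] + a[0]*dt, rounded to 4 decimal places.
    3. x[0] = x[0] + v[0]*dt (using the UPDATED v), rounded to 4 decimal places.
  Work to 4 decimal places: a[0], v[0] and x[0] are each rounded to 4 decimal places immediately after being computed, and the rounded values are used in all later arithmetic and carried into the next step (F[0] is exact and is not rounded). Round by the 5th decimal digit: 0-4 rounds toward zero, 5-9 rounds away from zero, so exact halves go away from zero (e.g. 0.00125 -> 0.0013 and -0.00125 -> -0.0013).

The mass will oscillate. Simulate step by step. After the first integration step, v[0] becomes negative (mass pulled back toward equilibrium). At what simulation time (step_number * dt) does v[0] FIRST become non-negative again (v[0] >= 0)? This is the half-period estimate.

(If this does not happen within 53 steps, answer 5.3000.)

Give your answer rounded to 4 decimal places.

Step 0: x=[5.6000] v=[0.0000]
Step 1: x=[5.5664] v=[-0.3360]
Step 2: x=[5.5001] v=[-0.6626]
Step 3: x=[5.4030] v=[-0.9706]
Step 4: x=[5.2779] v=[-1.2514]
Step 5: x=[5.1282] v=[-1.4972]
Step 6: x=[4.9581] v=[-1.7011]
Step 7: x=[4.7724] v=[-1.8574]
Step 8: x=[4.5762] v=[-1.9617]
Step 9: x=[4.3751] v=[-2.0110]
Step 10: x=[4.1747] v=[-2.0040]
Step 11: x=[3.9806] v=[-1.9409]
Step 12: x=[3.7983] v=[-1.8235]
Step 13: x=[3.6328] v=[-1.6550]
Step 14: x=[3.4888] v=[-1.4402]
Step 15: x=[3.3703] v=[-1.1851]
Step 16: x=[3.2806] v=[-0.8968]
Step 17: x=[3.2223] v=[-0.5834]
Step 18: x=[3.1969] v=[-0.2536]
Step 19: x=[3.2052] v=[0.0833]
First v>=0 after going negative at step 19, time=1.9000

Answer: 1.9000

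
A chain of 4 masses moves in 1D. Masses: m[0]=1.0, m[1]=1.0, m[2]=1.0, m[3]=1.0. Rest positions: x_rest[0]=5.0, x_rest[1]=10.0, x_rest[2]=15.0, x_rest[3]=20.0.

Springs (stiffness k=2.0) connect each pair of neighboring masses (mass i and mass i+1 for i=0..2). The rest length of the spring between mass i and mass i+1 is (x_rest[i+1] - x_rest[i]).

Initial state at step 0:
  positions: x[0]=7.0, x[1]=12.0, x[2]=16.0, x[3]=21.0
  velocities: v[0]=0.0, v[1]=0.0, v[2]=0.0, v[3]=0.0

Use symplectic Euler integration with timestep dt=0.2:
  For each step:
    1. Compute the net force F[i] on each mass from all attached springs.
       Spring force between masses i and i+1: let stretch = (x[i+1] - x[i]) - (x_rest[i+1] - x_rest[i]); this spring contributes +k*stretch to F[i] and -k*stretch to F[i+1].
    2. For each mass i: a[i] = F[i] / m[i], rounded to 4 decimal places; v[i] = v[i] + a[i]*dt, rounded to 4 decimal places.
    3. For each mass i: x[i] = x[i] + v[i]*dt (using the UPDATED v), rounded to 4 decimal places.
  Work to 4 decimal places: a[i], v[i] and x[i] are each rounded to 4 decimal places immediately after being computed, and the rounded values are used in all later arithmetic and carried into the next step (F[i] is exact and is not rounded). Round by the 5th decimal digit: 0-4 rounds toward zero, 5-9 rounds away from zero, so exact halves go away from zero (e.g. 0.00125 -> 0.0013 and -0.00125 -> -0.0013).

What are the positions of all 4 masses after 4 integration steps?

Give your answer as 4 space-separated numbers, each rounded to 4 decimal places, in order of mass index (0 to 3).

Answer: 6.9177 11.4536 16.5464 21.0823

Derivation:
Step 0: x=[7.0000 12.0000 16.0000 21.0000] v=[0.0000 0.0000 0.0000 0.0000]
Step 1: x=[7.0000 11.9200 16.0800 21.0000] v=[0.0000 -0.4000 0.4000 0.0000]
Step 2: x=[6.9936 11.7792 16.2208 21.0064] v=[-0.0320 -0.7040 0.7040 0.0320]
Step 3: x=[6.9700 11.6109 16.3891 21.0300] v=[-0.1178 -0.8416 0.8416 0.1178]
Step 4: x=[6.9177 11.4536 16.5464 21.0823] v=[-0.2614 -0.7867 0.7867 0.2614]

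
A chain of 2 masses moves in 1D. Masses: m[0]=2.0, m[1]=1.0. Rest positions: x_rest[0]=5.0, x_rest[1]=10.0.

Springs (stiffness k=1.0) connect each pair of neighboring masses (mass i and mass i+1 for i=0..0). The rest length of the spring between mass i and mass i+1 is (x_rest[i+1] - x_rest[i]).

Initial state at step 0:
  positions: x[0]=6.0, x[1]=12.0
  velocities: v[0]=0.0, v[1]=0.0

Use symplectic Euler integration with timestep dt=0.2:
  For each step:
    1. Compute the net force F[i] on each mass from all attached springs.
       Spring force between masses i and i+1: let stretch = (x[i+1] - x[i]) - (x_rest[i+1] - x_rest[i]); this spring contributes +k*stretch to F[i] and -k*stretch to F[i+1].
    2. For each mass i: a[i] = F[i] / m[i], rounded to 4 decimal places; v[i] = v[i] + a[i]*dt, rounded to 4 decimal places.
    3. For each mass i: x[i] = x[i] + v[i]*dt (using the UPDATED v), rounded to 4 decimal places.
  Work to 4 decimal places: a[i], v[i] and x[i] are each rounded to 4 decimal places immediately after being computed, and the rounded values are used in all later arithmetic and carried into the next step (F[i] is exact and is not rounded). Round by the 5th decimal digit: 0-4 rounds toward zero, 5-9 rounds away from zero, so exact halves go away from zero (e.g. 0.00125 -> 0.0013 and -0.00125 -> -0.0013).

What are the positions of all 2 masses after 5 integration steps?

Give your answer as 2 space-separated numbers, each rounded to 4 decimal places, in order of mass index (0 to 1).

Answer: 6.2600 11.4800

Derivation:
Step 0: x=[6.0000 12.0000] v=[0.0000 0.0000]
Step 1: x=[6.0200 11.9600] v=[0.1000 -0.2000]
Step 2: x=[6.0588 11.8824] v=[0.1940 -0.3880]
Step 3: x=[6.1141 11.7719] v=[0.2764 -0.5527]
Step 4: x=[6.1825 11.6350] v=[0.3422 -0.6843]
Step 5: x=[6.2600 11.4800] v=[0.3875 -0.7748]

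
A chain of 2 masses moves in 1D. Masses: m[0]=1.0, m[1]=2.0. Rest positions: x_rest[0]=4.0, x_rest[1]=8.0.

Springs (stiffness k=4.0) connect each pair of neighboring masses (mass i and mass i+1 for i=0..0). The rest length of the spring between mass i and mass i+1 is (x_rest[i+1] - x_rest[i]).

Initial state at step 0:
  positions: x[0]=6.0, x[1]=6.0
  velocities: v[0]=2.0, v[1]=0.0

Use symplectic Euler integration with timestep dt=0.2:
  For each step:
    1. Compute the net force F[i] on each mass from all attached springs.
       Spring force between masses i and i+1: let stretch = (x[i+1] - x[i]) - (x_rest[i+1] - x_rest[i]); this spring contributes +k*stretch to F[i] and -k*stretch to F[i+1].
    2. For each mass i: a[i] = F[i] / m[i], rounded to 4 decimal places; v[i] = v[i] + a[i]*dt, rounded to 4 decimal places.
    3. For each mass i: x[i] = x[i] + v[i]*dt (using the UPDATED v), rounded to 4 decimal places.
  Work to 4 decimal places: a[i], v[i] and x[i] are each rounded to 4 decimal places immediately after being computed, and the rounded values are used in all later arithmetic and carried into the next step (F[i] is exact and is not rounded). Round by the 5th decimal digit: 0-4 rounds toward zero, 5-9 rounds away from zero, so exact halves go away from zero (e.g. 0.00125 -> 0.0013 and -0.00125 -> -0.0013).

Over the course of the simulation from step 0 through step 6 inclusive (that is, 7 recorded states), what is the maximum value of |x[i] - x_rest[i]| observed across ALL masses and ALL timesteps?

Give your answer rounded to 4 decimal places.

Answer: 2.5132

Derivation:
Step 0: x=[6.0000 6.0000] v=[2.0000 0.0000]
Step 1: x=[5.7600 6.3200] v=[-1.2000 1.6000]
Step 2: x=[4.9696 6.9152] v=[-3.9520 2.9760]
Step 3: x=[3.8505 7.6748] v=[-5.5955 3.7978]
Step 4: x=[2.7033 8.4484] v=[-5.7361 3.8681]
Step 5: x=[1.8353 9.0824] v=[-4.3400 3.1701]
Step 6: x=[1.4868 9.4567] v=[-1.7423 1.8713]
Max displacement = 2.5132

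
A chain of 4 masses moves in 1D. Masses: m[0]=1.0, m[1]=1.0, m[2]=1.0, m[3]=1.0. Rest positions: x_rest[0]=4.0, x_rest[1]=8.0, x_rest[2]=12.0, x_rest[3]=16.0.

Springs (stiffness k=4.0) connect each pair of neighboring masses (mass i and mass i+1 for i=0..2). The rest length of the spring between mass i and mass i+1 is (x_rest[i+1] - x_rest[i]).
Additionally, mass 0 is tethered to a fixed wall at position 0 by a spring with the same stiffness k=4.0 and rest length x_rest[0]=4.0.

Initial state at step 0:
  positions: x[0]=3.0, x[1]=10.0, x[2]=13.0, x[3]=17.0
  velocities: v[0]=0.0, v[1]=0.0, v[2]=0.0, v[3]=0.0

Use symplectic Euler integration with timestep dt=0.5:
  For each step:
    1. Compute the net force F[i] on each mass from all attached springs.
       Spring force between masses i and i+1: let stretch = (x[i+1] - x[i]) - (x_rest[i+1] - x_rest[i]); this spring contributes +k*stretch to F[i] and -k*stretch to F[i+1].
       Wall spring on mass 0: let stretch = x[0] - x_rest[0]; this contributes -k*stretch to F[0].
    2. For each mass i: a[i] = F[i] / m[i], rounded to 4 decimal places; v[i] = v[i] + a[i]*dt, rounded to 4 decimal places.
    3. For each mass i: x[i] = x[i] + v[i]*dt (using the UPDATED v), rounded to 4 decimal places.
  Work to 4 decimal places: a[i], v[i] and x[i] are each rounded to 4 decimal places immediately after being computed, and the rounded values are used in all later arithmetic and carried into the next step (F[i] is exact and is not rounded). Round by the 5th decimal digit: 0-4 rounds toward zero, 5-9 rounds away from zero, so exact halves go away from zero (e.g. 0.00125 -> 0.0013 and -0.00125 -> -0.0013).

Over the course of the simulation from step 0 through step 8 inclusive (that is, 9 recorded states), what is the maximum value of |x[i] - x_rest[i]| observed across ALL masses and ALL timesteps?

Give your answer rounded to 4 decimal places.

Step 0: x=[3.0000 10.0000 13.0000 17.0000] v=[0.0000 0.0000 0.0000 0.0000]
Step 1: x=[7.0000 6.0000 14.0000 17.0000] v=[8.0000 -8.0000 2.0000 0.0000]
Step 2: x=[3.0000 11.0000 10.0000 18.0000] v=[-8.0000 10.0000 -8.0000 2.0000]
Step 3: x=[4.0000 7.0000 15.0000 15.0000] v=[2.0000 -8.0000 10.0000 -6.0000]
Step 4: x=[4.0000 8.0000 12.0000 16.0000] v=[0.0000 2.0000 -6.0000 2.0000]
Step 5: x=[4.0000 9.0000 9.0000 17.0000] v=[0.0000 2.0000 -6.0000 2.0000]
Step 6: x=[5.0000 5.0000 14.0000 14.0000] v=[2.0000 -8.0000 10.0000 -6.0000]
Step 7: x=[1.0000 10.0000 10.0000 15.0000] v=[-8.0000 10.0000 -8.0000 2.0000]
Step 8: x=[5.0000 6.0000 11.0000 15.0000] v=[8.0000 -8.0000 2.0000 0.0000]
Max displacement = 3.0000

Answer: 3.0000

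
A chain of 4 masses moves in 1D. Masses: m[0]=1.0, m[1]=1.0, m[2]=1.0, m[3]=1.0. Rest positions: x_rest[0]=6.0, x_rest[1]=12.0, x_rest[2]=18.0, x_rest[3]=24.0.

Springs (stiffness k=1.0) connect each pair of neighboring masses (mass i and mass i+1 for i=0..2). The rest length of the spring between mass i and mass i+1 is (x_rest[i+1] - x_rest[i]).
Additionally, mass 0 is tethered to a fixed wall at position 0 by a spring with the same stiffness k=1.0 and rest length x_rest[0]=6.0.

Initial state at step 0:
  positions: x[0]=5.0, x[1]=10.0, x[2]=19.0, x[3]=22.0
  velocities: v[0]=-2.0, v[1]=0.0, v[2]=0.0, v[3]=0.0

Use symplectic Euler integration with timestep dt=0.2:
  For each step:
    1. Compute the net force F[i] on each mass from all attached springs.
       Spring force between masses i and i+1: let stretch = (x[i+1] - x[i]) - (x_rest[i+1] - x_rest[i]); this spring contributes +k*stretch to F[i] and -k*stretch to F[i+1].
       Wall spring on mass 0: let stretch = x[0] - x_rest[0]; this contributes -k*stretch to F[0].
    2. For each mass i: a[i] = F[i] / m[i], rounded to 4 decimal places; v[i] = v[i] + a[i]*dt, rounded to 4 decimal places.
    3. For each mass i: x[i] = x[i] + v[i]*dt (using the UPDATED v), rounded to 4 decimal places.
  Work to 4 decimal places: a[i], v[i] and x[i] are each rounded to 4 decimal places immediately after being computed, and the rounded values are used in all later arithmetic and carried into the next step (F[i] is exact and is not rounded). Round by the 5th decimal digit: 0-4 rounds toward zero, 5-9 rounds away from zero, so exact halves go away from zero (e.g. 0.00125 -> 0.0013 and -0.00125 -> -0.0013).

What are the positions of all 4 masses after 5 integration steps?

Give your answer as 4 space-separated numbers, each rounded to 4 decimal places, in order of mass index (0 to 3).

Answer: 3.7624 11.4342 16.3470 23.3440

Derivation:
Step 0: x=[5.0000 10.0000 19.0000 22.0000] v=[-2.0000 0.0000 0.0000 0.0000]
Step 1: x=[4.6000 10.1600 18.7600 22.1200] v=[-2.0000 0.8000 -1.2000 0.6000]
Step 2: x=[4.2384 10.4416 18.3104 22.3456] v=[-1.8080 1.4080 -2.2480 1.1280]
Step 3: x=[3.9554 10.7898 17.7075 22.6498] v=[-1.4150 1.7411 -3.0147 1.5210]
Step 4: x=[3.7876 11.1414 17.0255 22.9963] v=[-0.8392 1.7578 -3.4098 1.7325]
Step 5: x=[3.7624 11.4342 16.3470 23.3440] v=[-0.1260 1.4639 -3.3925 1.7383]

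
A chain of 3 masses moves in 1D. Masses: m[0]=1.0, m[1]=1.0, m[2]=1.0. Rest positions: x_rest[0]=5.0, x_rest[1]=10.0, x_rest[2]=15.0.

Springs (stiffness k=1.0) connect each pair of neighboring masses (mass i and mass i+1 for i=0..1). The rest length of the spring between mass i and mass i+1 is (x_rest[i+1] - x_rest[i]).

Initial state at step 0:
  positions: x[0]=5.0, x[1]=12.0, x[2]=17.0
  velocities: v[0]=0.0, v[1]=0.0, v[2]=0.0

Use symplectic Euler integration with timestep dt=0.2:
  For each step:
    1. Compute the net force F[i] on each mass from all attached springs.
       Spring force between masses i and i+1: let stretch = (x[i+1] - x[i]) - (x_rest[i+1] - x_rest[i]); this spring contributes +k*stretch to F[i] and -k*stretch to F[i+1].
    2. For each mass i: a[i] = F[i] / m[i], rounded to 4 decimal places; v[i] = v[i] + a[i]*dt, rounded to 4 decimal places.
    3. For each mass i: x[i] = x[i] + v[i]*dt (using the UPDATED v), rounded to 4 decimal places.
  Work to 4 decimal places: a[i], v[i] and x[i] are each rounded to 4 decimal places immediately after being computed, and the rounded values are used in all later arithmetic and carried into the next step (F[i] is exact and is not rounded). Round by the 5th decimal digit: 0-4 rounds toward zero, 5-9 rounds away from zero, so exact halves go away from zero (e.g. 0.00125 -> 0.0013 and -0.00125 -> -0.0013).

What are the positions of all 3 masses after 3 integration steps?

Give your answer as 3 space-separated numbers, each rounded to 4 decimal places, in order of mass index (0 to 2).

Step 0: x=[5.0000 12.0000 17.0000] v=[0.0000 0.0000 0.0000]
Step 1: x=[5.0800 11.9200 17.0000] v=[0.4000 -0.4000 0.0000]
Step 2: x=[5.2336 11.7696 16.9968] v=[0.7680 -0.7520 -0.0160]
Step 3: x=[5.4486 11.5668 16.9845] v=[1.0752 -1.0138 -0.0614]

Answer: 5.4486 11.5668 16.9845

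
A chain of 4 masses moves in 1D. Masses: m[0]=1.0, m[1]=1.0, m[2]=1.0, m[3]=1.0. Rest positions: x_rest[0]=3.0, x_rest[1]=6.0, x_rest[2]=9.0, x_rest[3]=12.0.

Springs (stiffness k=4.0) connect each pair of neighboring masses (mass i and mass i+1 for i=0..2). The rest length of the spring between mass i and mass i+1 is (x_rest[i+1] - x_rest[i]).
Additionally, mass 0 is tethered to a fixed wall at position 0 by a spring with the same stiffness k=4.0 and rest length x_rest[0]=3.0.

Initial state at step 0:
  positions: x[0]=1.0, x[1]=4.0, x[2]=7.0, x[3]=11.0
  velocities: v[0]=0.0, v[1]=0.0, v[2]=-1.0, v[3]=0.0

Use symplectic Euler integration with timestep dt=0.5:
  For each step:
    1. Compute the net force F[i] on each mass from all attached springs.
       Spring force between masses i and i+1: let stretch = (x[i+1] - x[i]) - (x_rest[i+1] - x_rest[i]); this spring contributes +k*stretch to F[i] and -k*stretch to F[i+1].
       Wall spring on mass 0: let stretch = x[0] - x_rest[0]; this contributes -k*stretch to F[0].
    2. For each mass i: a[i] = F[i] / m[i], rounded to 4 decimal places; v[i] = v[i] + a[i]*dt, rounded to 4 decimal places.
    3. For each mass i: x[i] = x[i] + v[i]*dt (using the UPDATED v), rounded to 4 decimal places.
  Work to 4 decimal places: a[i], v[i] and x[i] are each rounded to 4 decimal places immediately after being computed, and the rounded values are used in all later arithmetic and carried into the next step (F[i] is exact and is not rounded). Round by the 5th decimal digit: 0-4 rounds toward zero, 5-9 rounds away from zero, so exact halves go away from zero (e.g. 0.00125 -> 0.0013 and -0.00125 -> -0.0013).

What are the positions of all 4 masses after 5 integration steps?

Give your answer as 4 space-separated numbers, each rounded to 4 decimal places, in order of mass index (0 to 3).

Answer: 2.0000 5.5000 8.5000 13.5000

Derivation:
Step 0: x=[1.0000 4.0000 7.0000 11.0000] v=[0.0000 0.0000 -1.0000 0.0000]
Step 1: x=[3.0000 4.0000 7.5000 10.0000] v=[4.0000 0.0000 1.0000 -2.0000]
Step 2: x=[3.0000 6.5000 7.0000 9.5000] v=[0.0000 5.0000 -1.0000 -1.0000]
Step 3: x=[3.5000 6.0000 8.5000 9.5000] v=[1.0000 -1.0000 3.0000 0.0000]
Step 4: x=[3.0000 5.5000 8.5000 11.5000] v=[-1.0000 -1.0000 0.0000 4.0000]
Step 5: x=[2.0000 5.5000 8.5000 13.5000] v=[-2.0000 0.0000 0.0000 4.0000]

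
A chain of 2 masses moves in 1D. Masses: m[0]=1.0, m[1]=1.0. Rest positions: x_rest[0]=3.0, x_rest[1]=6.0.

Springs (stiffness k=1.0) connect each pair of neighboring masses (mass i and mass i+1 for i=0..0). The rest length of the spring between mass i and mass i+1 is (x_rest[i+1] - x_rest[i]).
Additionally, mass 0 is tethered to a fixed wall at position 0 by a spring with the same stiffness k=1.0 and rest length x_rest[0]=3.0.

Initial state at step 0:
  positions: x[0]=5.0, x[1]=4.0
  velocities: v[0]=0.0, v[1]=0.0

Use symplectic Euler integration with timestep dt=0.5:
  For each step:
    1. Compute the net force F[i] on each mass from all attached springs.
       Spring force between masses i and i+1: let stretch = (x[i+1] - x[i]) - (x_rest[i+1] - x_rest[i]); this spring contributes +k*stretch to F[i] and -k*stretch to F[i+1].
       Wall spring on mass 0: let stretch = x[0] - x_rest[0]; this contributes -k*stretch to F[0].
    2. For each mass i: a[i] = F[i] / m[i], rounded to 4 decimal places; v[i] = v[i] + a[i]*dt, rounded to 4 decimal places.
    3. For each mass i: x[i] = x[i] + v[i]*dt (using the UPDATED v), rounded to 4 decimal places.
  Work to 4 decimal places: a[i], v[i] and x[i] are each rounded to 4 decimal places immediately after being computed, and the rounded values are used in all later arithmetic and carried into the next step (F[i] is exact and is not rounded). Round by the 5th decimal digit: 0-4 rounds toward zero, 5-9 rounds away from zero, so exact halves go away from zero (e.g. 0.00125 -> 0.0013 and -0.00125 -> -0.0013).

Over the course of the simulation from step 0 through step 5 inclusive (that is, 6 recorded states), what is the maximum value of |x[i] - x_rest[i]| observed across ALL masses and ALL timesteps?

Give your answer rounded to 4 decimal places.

Step 0: x=[5.0000 4.0000] v=[0.0000 0.0000]
Step 1: x=[3.5000 5.0000] v=[-3.0000 2.0000]
Step 2: x=[1.5000 6.3750] v=[-4.0000 2.7500]
Step 3: x=[0.3438 7.2813] v=[-2.3125 1.8125]
Step 4: x=[0.8360 7.2032] v=[0.9844 -0.1563]
Step 5: x=[2.7110 6.2833] v=[3.7500 -1.8399]
Max displacement = 2.6562

Answer: 2.6562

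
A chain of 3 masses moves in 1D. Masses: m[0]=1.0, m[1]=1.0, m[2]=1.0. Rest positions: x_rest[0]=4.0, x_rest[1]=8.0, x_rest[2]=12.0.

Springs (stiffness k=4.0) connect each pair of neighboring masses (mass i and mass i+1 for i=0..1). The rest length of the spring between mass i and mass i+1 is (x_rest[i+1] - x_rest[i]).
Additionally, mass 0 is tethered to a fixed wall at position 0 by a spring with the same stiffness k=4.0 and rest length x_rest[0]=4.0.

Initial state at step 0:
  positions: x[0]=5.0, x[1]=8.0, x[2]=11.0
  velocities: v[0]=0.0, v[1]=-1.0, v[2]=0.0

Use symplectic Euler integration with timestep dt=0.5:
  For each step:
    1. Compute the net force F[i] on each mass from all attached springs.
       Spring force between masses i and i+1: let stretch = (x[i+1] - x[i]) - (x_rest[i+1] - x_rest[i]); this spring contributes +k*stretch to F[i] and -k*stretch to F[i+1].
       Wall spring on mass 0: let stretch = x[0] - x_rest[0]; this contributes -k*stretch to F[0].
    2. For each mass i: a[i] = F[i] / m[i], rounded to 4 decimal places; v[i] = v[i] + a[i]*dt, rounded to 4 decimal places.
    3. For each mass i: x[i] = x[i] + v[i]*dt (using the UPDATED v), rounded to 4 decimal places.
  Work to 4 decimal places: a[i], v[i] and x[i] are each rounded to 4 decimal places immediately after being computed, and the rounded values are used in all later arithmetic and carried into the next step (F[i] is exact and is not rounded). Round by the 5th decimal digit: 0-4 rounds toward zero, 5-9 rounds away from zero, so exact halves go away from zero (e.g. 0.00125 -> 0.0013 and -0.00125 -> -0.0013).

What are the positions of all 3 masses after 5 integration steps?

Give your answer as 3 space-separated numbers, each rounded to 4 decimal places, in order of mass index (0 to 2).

Step 0: x=[5.0000 8.0000 11.0000] v=[0.0000 -1.0000 0.0000]
Step 1: x=[3.0000 7.5000 12.0000] v=[-4.0000 -1.0000 2.0000]
Step 2: x=[2.5000 7.0000 12.5000] v=[-1.0000 -1.0000 1.0000]
Step 3: x=[4.0000 7.5000 11.5000] v=[3.0000 1.0000 -2.0000]
Step 4: x=[5.0000 8.5000 10.5000] v=[2.0000 2.0000 -2.0000]
Step 5: x=[4.5000 8.0000 11.5000] v=[-1.0000 -1.0000 2.0000]

Answer: 4.5000 8.0000 11.5000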